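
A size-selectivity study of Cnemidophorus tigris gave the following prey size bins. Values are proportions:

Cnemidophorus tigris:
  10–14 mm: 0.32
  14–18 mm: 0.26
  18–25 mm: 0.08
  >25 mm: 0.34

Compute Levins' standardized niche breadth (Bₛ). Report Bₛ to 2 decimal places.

Σpᵢ² = 0.32² + 0.26² + 0.08² + 0.34² = 0.1024 + 0.0676 + 0.0064 + 0.1156 = 0.2920
B = 1 / 0.2920 = 3.4247
Bₛ = (B − 1)/(n − 1) = (3.4247 − 1)/(4 − 1) = 2.4247/3 = 0.8082

0.81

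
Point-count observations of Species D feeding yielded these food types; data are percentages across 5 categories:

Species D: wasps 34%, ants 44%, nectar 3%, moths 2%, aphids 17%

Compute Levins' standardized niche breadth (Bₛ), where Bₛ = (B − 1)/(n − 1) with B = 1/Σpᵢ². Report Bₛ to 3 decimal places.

0.487

Convert percentages to proportions (divide by 100).
Σpᵢ² = 0.34² + 0.44² + 0.03² + 0.02² + 0.17² = 0.1156 + 0.1936 + 0.0009 + 0.0004 + 0.0289 = 0.3394
B = 1 / 0.3394 = 2.94638
Bₛ = (B − 1)/(n − 1) = (2.94638 − 1)/(5 − 1) = 1.94638/4 = 0.48660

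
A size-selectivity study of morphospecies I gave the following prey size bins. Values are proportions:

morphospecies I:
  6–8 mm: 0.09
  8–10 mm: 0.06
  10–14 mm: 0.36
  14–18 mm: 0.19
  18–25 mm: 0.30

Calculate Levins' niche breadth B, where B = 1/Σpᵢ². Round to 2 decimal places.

Σpᵢ² = 0.09² + 0.06² + 0.36² + 0.19² + 0.30² = 0.0081 + 0.0036 + 0.1296 + 0.0361 + 0.0900 = 0.2674
B = 1 / 0.2674 = 3.7397

3.74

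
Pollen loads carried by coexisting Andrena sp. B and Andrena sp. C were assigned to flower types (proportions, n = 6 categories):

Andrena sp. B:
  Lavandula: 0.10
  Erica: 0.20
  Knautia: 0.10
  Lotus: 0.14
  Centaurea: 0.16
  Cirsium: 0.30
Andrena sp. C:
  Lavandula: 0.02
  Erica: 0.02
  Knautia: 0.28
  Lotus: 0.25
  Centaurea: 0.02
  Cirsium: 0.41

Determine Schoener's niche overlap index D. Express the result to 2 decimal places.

Σ|p₁ᵢ − p₂ᵢ| = 0.08 + 0.18 + 0.18 + 0.11 + 0.14 + 0.11 = 0.80
D = 1 − ½ × 0.80 = 1 − 0.400 = 0.6000

0.60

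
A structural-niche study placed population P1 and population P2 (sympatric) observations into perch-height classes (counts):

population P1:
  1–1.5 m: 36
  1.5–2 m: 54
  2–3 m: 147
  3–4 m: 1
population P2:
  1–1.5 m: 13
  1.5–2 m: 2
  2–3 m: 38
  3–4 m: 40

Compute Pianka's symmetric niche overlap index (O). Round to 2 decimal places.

Proportions for population P1 (n=238): 36/238=0.1513, 54/238=0.2269, 147/238=0.6176, 1/238=0.0042
Proportions for population P2 (n=93): 13/93=0.1398, 2/93=0.0215, 38/93=0.4086, 40/93=0.4301
Σ p₁ᵢp₂ᵢ = 0.021152 + 0.004878 + 0.252351 + 0.001806 = 0.280187
Σp_1ᵢ² = 0.1513² + 0.2269² + 0.6176² + 0.0042² = 0.022892 + 0.051484 + 0.381430 + 0.000018 = 0.455824
Σp_2ᵢ² = 0.1398² + 0.0215² + 0.4086² + 0.4301² = 0.019544 + 0.000462 + 0.166954 + 0.184986 = 0.371946
O = 0.280187 / √(0.455824 × 0.371946) = 0.280187 / 0.4117547 = 0.6805

0.68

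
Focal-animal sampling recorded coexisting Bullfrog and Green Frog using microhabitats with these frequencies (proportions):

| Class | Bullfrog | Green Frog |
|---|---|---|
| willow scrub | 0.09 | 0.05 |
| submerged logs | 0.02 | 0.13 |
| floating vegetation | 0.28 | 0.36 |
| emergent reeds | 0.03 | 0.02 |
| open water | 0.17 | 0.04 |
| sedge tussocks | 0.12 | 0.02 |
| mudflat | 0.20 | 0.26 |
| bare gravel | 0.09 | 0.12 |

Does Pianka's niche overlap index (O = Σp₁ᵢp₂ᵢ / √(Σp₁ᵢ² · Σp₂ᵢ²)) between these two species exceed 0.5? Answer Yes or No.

Yes

Σ p₁ᵢp₂ᵢ = 0.0045 + 0.0026 + 0.1008 + 0.0006 + 0.0068 + 0.0024 + 0.0520 + 0.0108 = 0.1805
Σp_1ᵢ² = 0.09² + 0.02² + 0.28² + 0.03² + 0.17² + 0.12² + 0.20² + 0.09² = 0.0081 + 0.0004 + 0.0784 + 0.0009 + 0.0289 + 0.0144 + 0.0400 + 0.0081 = 0.1792
Σp_2ᵢ² = 0.05² + 0.13² + 0.36² + 0.02² + 0.04² + 0.02² + 0.26² + 0.12² = 0.0025 + 0.0169 + 0.1296 + 0.0004 + 0.0016 + 0.0004 + 0.0676 + 0.0144 = 0.2334
O = 0.1805 / √(0.1792 × 0.2334) = 0.1805 / 0.20451 = 0.8826
O = 0.8826 > 0.5 → Yes.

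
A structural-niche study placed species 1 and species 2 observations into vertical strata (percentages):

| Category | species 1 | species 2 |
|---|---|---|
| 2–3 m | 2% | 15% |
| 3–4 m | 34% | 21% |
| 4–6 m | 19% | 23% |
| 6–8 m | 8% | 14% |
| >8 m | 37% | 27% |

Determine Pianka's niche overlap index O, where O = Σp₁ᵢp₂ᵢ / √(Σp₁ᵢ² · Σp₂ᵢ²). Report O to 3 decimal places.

Convert percentages to proportions (divide by 100).
Σ p₁ᵢp₂ᵢ = 0.0030 + 0.0714 + 0.0437 + 0.0112 + 0.0999 = 0.2292
Σp_1ᵢ² = 0.02² + 0.34² + 0.19² + 0.08² + 0.37² = 0.0004 + 0.1156 + 0.0361 + 0.0064 + 0.1369 = 0.2954
Σp_2ᵢ² = 0.15² + 0.21² + 0.23² + 0.14² + 0.27² = 0.0225 + 0.0441 + 0.0529 + 0.0196 + 0.0729 = 0.2120
O = 0.2292 / √(0.2954 × 0.2120) = 0.2292 / 0.250249 = 0.91589

0.916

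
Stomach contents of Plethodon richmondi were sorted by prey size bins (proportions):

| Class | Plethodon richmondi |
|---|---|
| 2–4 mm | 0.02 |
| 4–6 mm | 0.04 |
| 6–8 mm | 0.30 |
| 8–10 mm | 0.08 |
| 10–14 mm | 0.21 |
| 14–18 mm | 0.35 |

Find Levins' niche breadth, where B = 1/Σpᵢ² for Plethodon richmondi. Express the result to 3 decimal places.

Σpᵢ² = 0.02² + 0.04² + 0.30² + 0.08² + 0.21² + 0.35² = 0.0004 + 0.0016 + 0.0900 + 0.0064 + 0.0441 + 0.1225 = 0.2650
B = 1 / 0.2650 = 3.77358

3.774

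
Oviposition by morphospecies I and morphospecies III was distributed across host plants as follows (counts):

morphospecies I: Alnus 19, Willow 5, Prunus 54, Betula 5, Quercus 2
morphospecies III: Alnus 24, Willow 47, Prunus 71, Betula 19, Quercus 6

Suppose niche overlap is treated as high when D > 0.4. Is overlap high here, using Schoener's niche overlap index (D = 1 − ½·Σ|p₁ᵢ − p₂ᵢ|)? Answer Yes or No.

Yes

Proportions for morphospecies I (n=85): 19/85=0.2235, 5/85=0.0588, 54/85=0.6353, 5/85=0.0588, 2/85=0.0235
Proportions for morphospecies III (n=167): 24/167=0.1437, 47/167=0.2814, 71/167=0.4251, 19/167=0.1138, 6/167=0.0359
Σ|p₁ᵢ − p₂ᵢ| = 0.0798 + 0.2226 + 0.2102 + 0.0550 + 0.0124 = 0.5800
D = 1 − ½ × 0.5800 = 1 − 0.29000 = 0.71000
D = 0.71000 > 0.4 → Yes.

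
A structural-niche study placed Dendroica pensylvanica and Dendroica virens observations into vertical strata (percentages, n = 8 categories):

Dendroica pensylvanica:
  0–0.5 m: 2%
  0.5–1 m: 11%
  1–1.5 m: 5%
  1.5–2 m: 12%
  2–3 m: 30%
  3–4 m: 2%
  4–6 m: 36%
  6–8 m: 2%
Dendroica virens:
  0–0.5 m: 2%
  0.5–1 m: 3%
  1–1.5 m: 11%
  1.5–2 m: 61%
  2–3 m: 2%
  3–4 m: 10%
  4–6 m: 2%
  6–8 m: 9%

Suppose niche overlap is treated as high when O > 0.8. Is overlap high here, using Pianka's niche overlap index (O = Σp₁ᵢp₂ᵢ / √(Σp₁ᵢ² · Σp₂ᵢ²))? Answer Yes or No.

Convert percentages to proportions (divide by 100).
Σ p₁ᵢp₂ᵢ = 0.0004 + 0.0033 + 0.0055 + 0.0732 + 0.0060 + 0.0020 + 0.0072 + 0.0018 = 0.0994
Σp_1ᵢ² = 0.02² + 0.11² + 0.05² + 0.12² + 0.30² + 0.02² + 0.36² + 0.02² = 0.0004 + 0.0121 + 0.0025 + 0.0144 + 0.0900 + 0.0004 + 0.1296 + 0.0004 = 0.2498
Σp_2ᵢ² = 0.02² + 0.03² + 0.11² + 0.61² + 0.02² + 0.10² + 0.02² + 0.09² = 0.0004 + 0.0009 + 0.0121 + 0.3721 + 0.0004 + 0.0100 + 0.0004 + 0.0081 = 0.4044
O = 0.0994 / √(0.2498 × 0.4044) = 0.0994 / 0.31784 = 0.3127
O = 0.3127 < 0.8 → No.

No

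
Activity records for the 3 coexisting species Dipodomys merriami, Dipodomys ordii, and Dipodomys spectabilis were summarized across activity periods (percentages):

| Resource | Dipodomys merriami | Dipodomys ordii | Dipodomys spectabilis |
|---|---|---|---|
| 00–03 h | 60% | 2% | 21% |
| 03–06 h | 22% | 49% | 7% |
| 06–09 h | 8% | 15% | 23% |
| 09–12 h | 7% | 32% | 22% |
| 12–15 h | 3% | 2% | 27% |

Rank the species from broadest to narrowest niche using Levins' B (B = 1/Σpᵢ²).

Dipodomys spectabilis > Dipodomys ordii > Dipodomys merriami

Convert percentages to proportions (divide by 100).
Σp_merrᵢ² = 0.60² + 0.22² + 0.08² + 0.07² + 0.03² = 0.3600 + 0.0484 + 0.0064 + 0.0049 + 0.0009 = 0.4206
B_merr = 1 / 0.4206 = 2.3776
Σp_ordiᵢ² = 0.02² + 0.49² + 0.15² + 0.32² + 0.02² = 0.0004 + 0.2401 + 0.0225 + 0.1024 + 0.0004 = 0.3658
B_ordi = 1 / 0.3658 = 2.7337
Σp_specᵢ² = 0.21² + 0.07² + 0.23² + 0.22² + 0.27² = 0.0441 + 0.0049 + 0.0529 + 0.0484 + 0.0729 = 0.2232
B_spec = 1 / 0.2232 = 4.4803
Ranking by B (broadest → narrowest): Dipodomys spectabilis (4.48) > Dipodomys ordii (2.73) > Dipodomys merriami (2.38)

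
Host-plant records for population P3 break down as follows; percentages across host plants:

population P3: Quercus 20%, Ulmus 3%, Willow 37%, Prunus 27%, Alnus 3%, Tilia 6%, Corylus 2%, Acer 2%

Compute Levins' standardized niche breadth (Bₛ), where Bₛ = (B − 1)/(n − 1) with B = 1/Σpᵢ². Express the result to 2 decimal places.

0.42

Convert percentages to proportions (divide by 100).
Σpᵢ² = 0.20² + 0.03² + 0.37² + 0.27² + 0.03² + 0.06² + 0.02² + 0.02² = 0.0400 + 0.0009 + 0.1369 + 0.0729 + 0.0009 + 0.0036 + 0.0004 + 0.0004 = 0.2560
B = 1 / 0.2560 = 3.9063
Bₛ = (B − 1)/(n − 1) = (3.9063 − 1)/(8 − 1) = 2.9063/7 = 0.4152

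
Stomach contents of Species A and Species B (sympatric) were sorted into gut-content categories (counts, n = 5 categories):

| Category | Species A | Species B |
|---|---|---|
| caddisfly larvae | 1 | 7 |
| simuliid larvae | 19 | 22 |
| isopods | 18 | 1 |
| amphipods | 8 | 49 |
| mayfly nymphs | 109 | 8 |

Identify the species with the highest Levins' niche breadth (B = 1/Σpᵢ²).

Species B

Proportions for Species A (n=155): 1/155=0.0065, 19/155=0.1226, 18/155=0.1161, 8/155=0.0516, 109/155=0.7032
Proportions for Species B (n=87): 7/87=0.0805, 22/87=0.2529, 1/87=0.0115, 49/87=0.5632, 8/87=0.0920
Σp_Aᵢ² = 0.0065² + 0.1226² + 0.1161² + 0.0516² + 0.7032² = 0.000042 + 0.015031 + 0.013479 + 0.002663 + 0.494490 = 0.525705
B_A = 1 / 0.525705 = 1.9022
Σp_Bᵢ² = 0.0805² + 0.2529² + 0.0115² + 0.5632² + 0.0920² = 0.006480 + 0.063958 + 0.000132 + 0.317194 + 0.008464 = 0.396228
B_B = 1 / 0.396228 = 2.5238
Highest B → broadest niche (most generalist): Species B (B = 2.52).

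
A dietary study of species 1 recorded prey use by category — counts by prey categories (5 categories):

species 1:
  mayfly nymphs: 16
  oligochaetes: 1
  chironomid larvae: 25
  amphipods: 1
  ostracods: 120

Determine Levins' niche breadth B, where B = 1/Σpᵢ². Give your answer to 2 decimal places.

Proportions for species 1 (n=163): 16/163=0.0982, 1/163=0.0061, 25/163=0.1534, 1/163=0.0061, 120/163=0.7362
Σpᵢ² = 0.0982² + 0.0061² + 0.1534² + 0.0061² + 0.7362² = 0.009643 + 0.000037 + 0.023532 + 0.000037 + 0.541990 = 0.575239
B = 1 / 0.575239 = 1.7384

1.74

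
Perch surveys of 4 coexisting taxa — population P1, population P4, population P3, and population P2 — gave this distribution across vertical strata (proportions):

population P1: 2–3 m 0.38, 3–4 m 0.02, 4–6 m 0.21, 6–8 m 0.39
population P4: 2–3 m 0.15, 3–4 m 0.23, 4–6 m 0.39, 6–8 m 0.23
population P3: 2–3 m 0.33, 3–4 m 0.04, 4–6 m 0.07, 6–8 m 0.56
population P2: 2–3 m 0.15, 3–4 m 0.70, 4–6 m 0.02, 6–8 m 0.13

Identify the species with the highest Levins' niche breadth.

population P4

Σp_P1ᵢ² = 0.38² + 0.02² + 0.21² + 0.39² = 0.1444 + 0.0004 + 0.0441 + 0.1521 = 0.3410
B_P1 = 1 / 0.3410 = 2.9326
Σp_P4ᵢ² = 0.15² + 0.23² + 0.39² + 0.23² = 0.0225 + 0.0529 + 0.1521 + 0.0529 = 0.2804
B_P4 = 1 / 0.2804 = 3.5663
Σp_P3ᵢ² = 0.33² + 0.04² + 0.07² + 0.56² = 0.1089 + 0.0016 + 0.0049 + 0.3136 = 0.4290
B_P3 = 1 / 0.4290 = 2.3310
Σp_P2ᵢ² = 0.15² + 0.70² + 0.02² + 0.13² = 0.0225 + 0.4900 + 0.0004 + 0.0169 = 0.5298
B_P2 = 1 / 0.5298 = 1.8875
Highest B → broadest niche (most generalist): population P4 (B = 3.57).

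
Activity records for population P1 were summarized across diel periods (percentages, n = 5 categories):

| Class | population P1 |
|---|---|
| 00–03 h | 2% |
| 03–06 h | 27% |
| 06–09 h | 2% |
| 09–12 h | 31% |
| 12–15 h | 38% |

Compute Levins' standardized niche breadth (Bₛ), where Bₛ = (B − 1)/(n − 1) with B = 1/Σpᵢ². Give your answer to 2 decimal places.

0.55

Convert percentages to proportions (divide by 100).
Σpᵢ² = 0.02² + 0.27² + 0.02² + 0.31² + 0.38² = 0.0004 + 0.0729 + 0.0004 + 0.0961 + 0.1444 = 0.3142
B = 1 / 0.3142 = 3.1827
Bₛ = (B − 1)/(n − 1) = (3.1827 − 1)/(5 − 1) = 2.1827/4 = 0.5457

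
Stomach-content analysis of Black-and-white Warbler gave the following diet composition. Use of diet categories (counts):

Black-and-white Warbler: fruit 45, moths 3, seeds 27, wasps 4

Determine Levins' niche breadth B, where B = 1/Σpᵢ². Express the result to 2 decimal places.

2.25

Proportions for Black-and-white Warbler (n=79): 45/79=0.5696, 3/79=0.0380, 27/79=0.3418, 4/79=0.0506
Σpᵢ² = 0.5696² + 0.0380² + 0.3418² + 0.0506² = 0.324444 + 0.001444 + 0.116827 + 0.002560 = 0.445275
B = 1 / 0.445275 = 2.2458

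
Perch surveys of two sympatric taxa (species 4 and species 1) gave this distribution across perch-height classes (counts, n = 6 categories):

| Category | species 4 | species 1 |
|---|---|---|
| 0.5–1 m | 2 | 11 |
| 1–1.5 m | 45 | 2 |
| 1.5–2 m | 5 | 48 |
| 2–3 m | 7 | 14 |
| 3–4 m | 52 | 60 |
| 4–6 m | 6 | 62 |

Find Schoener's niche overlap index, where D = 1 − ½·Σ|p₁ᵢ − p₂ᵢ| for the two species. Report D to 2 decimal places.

0.49

Proportions for species 4 (n=117): 2/117=0.0171, 45/117=0.3846, 5/117=0.0427, 7/117=0.0598, 52/117=0.4444, 6/117=0.0513
Proportions for species 1 (n=197): 11/197=0.0558, 2/197=0.0102, 48/197=0.2437, 14/197=0.0711, 60/197=0.3046, 62/197=0.3147
Σ|p₁ᵢ − p₂ᵢ| = 0.0387 + 0.3744 + 0.2010 + 0.0113 + 0.1398 + 0.2634 = 1.0286
D = 1 − ½ × 1.0286 = 1 − 0.51430 = 0.48570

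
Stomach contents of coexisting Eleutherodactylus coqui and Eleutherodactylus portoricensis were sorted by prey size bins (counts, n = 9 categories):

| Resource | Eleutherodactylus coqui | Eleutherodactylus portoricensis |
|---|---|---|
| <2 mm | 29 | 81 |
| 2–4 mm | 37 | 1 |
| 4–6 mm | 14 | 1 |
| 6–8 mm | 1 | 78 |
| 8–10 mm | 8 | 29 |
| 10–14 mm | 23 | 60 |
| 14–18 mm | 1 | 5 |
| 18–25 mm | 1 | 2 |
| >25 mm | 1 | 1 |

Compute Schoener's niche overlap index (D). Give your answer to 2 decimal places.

0.56

Proportions for Eleutherodactylus coqui (n=115): 29/115=0.2522, 37/115=0.3217, 14/115=0.1217, 1/115=0.0087, 8/115=0.0696, 23/115=0.2000, 1/115=0.0087, 1/115=0.0087, 1/115=0.0087
Proportions for Eleutherodactylus portoricensis (n=258): 81/258=0.3140, 1/258=0.0039, 1/258=0.0039, 78/258=0.3023, 29/258=0.1124, 60/258=0.2326, 5/258=0.0194, 2/258=0.0078, 1/258=0.0039
Σ|p₁ᵢ − p₂ᵢ| = 0.0618 + 0.3178 + 0.1178 + 0.2936 + 0.0428 + 0.0326 + 0.0107 + 0.0009 + 0.0048 = 0.8828
D = 1 − ½ × 0.8828 = 1 − 0.44140 = 0.55860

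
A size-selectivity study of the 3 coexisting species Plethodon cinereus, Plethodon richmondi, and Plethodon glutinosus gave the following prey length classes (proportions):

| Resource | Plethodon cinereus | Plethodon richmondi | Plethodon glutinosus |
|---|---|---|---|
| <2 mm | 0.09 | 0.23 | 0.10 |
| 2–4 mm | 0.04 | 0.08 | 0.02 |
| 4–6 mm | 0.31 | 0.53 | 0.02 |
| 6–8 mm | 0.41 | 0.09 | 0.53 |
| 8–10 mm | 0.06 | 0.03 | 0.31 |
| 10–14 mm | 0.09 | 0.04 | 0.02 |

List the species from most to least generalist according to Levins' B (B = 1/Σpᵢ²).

Σp_cineᵢ² = 0.09² + 0.04² + 0.31² + 0.41² + 0.06² + 0.09² = 0.0081 + 0.0016 + 0.0961 + 0.1681 + 0.0036 + 0.0081 = 0.2856
B_cine = 1 / 0.2856 = 3.5014
Σp_richᵢ² = 0.23² + 0.08² + 0.53² + 0.09² + 0.03² + 0.04² = 0.0529 + 0.0064 + 0.2809 + 0.0081 + 0.0009 + 0.0016 = 0.3508
B_rich = 1 / 0.3508 = 2.8506
Σp_glutᵢ² = 0.10² + 0.02² + 0.02² + 0.53² + 0.31² + 0.02² = 0.0100 + 0.0004 + 0.0004 + 0.2809 + 0.0961 + 0.0004 = 0.3882
B_glut = 1 / 0.3882 = 2.5760
Ranking by B (broadest → narrowest): Plethodon cinereus (3.50) > Plethodon richmondi (2.85) > Plethodon glutinosus (2.58)

Plethodon cinereus > Plethodon richmondi > Plethodon glutinosus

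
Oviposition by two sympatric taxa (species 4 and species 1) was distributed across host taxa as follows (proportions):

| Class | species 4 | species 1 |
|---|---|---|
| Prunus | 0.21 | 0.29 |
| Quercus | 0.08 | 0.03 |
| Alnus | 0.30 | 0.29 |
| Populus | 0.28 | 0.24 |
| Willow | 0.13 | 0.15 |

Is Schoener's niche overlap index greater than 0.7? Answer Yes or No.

Yes

Σ|p₁ᵢ − p₂ᵢ| = 0.08 + 0.05 + 0.01 + 0.04 + 0.02 = 0.20
D = 1 − ½ × 0.20 = 1 − 0.100 = 0.9000
D = 0.9000 > 0.7 → Yes.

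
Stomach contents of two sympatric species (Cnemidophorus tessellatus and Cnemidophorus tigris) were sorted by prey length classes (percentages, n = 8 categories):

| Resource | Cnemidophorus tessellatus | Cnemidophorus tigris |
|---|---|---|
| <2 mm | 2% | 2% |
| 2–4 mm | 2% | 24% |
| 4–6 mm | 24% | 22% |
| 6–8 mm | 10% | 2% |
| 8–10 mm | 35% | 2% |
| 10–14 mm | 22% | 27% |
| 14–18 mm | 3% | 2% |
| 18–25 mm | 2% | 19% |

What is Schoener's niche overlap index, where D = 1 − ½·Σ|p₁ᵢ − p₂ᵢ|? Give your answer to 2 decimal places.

0.56

Convert percentages to proportions (divide by 100).
Σ|p₁ᵢ − p₂ᵢ| = 0.00 + 0.22 + 0.02 + 0.08 + 0.33 + 0.05 + 0.01 + 0.17 = 0.88
D = 1 − ½ × 0.88 = 1 − 0.440 = 0.5600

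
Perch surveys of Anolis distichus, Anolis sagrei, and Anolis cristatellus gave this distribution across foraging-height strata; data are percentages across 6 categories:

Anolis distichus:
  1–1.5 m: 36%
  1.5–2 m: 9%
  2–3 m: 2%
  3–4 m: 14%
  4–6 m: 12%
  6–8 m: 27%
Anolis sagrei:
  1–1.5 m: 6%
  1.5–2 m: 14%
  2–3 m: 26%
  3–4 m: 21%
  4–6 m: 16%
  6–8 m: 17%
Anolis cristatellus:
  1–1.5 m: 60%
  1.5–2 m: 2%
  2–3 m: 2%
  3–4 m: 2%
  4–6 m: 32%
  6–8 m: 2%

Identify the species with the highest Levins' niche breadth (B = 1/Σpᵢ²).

Anolis sagrei

Convert percentages to proportions (divide by 100).
Σp_distᵢ² = 0.36² + 0.09² + 0.02² + 0.14² + 0.12² + 0.27² = 0.1296 + 0.0081 + 0.0004 + 0.0196 + 0.0144 + 0.0729 = 0.2450
B_dist = 1 / 0.2450 = 4.0816
Σp_sagrᵢ² = 0.06² + 0.14² + 0.26² + 0.21² + 0.16² + 0.17² = 0.0036 + 0.0196 + 0.0676 + 0.0441 + 0.0256 + 0.0289 = 0.1894
B_sagr = 1 / 0.1894 = 5.2798
Σp_crisᵢ² = 0.60² + 0.02² + 0.02² + 0.02² + 0.32² + 0.02² = 0.3600 + 0.0004 + 0.0004 + 0.0004 + 0.1024 + 0.0004 = 0.4640
B_cris = 1 / 0.4640 = 2.1552
Highest B → broadest niche (most generalist): Anolis sagrei (B = 5.28).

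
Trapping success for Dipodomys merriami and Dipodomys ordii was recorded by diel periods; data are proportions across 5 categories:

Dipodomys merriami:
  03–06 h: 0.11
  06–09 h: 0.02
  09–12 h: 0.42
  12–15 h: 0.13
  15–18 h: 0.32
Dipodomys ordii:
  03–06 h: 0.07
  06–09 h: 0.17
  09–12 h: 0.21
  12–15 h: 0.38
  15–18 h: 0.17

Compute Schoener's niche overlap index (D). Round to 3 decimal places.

Σ|p₁ᵢ − p₂ᵢ| = 0.04 + 0.15 + 0.21 + 0.25 + 0.15 = 0.80
D = 1 − ½ × 0.80 = 1 − 0.400 = 0.60000

0.600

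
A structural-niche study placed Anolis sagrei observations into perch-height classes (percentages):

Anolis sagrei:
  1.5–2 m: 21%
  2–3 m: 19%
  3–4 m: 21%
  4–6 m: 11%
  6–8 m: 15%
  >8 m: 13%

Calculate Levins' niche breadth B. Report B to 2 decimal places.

5.69

Convert percentages to proportions (divide by 100).
Σpᵢ² = 0.21² + 0.19² + 0.21² + 0.11² + 0.15² + 0.13² = 0.0441 + 0.0361 + 0.0441 + 0.0121 + 0.0225 + 0.0169 = 0.1758
B = 1 / 0.1758 = 5.6883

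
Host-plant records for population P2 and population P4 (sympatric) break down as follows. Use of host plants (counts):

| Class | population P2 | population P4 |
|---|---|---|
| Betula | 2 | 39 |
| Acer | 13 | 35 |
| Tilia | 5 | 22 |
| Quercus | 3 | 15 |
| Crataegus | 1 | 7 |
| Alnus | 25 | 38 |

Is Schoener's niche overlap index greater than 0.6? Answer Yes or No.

Yes

Proportions for population P2 (n=49): 2/49=0.0408, 13/49=0.2653, 5/49=0.1020, 3/49=0.0612, 1/49=0.0204, 25/49=0.5102
Proportions for population P4 (n=156): 39/156=0.2500, 35/156=0.2244, 22/156=0.1410, 15/156=0.0962, 7/156=0.0449, 38/156=0.2436
Σ|p₁ᵢ − p₂ᵢ| = 0.2092 + 0.0409 + 0.0390 + 0.0350 + 0.0245 + 0.2666 = 0.6152
D = 1 − ½ × 0.6152 = 1 − 0.30760 = 0.69240
D = 0.69240 > 0.6 → Yes.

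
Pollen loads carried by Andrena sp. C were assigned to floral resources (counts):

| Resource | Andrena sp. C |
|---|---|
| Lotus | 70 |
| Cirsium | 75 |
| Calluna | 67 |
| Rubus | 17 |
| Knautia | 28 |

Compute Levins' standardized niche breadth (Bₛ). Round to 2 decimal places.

0.78

Proportions for Andrena sp. C (n=257): 70/257=0.2724, 75/257=0.2918, 67/257=0.2607, 17/257=0.0661, 28/257=0.1089
Σpᵢ² = 0.2724² + 0.2918² + 0.2607² + 0.0661² + 0.1089² = 0.074202 + 0.085147 + 0.067964 + 0.004369 + 0.011859 = 0.243541
B = 1 / 0.243541 = 4.1061
Bₛ = (B − 1)/(n − 1) = (4.1061 − 1)/(5 − 1) = 3.1061/4 = 0.7765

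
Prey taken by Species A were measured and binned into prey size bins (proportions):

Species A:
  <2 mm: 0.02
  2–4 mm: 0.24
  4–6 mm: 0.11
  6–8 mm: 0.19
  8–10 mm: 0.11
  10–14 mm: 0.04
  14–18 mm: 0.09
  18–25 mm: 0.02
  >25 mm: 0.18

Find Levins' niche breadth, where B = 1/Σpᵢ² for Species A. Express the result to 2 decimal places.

6.22

Σpᵢ² = 0.02² + 0.24² + 0.11² + 0.19² + 0.11² + 0.04² + 0.09² + 0.02² + 0.18² = 0.0004 + 0.0576 + 0.0121 + 0.0361 + 0.0121 + 0.0016 + 0.0081 + 0.0004 + 0.0324 = 0.1608
B = 1 / 0.1608 = 6.2189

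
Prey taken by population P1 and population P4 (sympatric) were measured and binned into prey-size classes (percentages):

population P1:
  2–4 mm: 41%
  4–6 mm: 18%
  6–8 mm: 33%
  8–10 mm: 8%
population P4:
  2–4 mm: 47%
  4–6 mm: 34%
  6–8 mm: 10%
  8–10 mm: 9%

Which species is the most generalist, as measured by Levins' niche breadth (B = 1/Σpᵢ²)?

population P1

Convert percentages to proportions (divide by 100).
Σp_P1ᵢ² = 0.41² + 0.18² + 0.33² + 0.08² = 0.1681 + 0.0324 + 0.1089 + 0.0064 = 0.3158
B_P1 = 1 / 0.3158 = 3.1666
Σp_P4ᵢ² = 0.47² + 0.34² + 0.10² + 0.09² = 0.2209 + 0.1156 + 0.0100 + 0.0081 = 0.3546
B_P4 = 1 / 0.3546 = 2.8201
Highest B → broadest niche (most generalist): population P1 (B = 3.17).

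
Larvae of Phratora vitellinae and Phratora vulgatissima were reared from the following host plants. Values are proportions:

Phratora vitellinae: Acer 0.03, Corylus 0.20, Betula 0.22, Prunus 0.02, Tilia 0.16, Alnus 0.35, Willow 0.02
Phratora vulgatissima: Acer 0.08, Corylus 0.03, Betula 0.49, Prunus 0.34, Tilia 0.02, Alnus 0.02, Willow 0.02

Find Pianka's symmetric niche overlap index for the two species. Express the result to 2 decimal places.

Σ p₁ᵢp₂ᵢ = 0.0024 + 0.0060 + 0.1078 + 0.0068 + 0.0032 + 0.0070 + 0.0004 = 0.1336
Σp_1ᵢ² = 0.03² + 0.20² + 0.22² + 0.02² + 0.16² + 0.35² + 0.02² = 0.0009 + 0.0400 + 0.0484 + 0.0004 + 0.0256 + 0.1225 + 0.0004 = 0.2382
Σp_2ᵢ² = 0.08² + 0.03² + 0.49² + 0.34² + 0.02² + 0.02² + 0.02² = 0.0064 + 0.0009 + 0.2401 + 0.1156 + 0.0004 + 0.0004 + 0.0004 = 0.3642
O = 0.1336 / √(0.2382 × 0.3642) = 0.1336 / 0.29454 = 0.4536

0.45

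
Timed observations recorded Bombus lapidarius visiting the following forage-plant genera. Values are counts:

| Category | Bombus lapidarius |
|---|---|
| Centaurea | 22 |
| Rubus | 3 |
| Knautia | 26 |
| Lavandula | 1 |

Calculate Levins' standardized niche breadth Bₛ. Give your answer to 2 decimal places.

Proportions for Bombus lapidarius (n=52): 22/52=0.4231, 3/52=0.0577, 26/52=0.5000, 1/52=0.0192
Σpᵢ² = 0.4231² + 0.0577² + 0.5000² + 0.0192² = 0.179014 + 0.003329 + 0.250000 + 0.000369 = 0.432712
B = 1 / 0.432712 = 2.3110
Bₛ = (B − 1)/(n − 1) = (2.3110 − 1)/(4 − 1) = 1.3110/3 = 0.4370

0.44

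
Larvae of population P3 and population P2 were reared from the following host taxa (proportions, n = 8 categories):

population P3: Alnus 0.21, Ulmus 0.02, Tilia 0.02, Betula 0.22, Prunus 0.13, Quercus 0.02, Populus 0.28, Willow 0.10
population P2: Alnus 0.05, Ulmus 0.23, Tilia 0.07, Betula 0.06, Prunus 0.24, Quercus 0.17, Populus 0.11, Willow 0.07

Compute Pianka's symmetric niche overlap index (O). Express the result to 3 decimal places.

Σ p₁ᵢp₂ᵢ = 0.0105 + 0.0046 + 0.0014 + 0.0132 + 0.0312 + 0.0034 + 0.0308 + 0.0070 = 0.1021
Σp_1ᵢ² = 0.21² + 0.02² + 0.02² + 0.22² + 0.13² + 0.02² + 0.28² + 0.10² = 0.0441 + 0.0004 + 0.0004 + 0.0484 + 0.0169 + 0.0004 + 0.0784 + 0.0100 = 0.1990
Σp_2ᵢ² = 0.05² + 0.23² + 0.07² + 0.06² + 0.24² + 0.17² + 0.11² + 0.07² = 0.0025 + 0.0529 + 0.0049 + 0.0036 + 0.0576 + 0.0289 + 0.0121 + 0.0049 = 0.1674
O = 0.1021 / √(0.1990 × 0.1674) = 0.1021 / 0.182517 = 0.55940

0.559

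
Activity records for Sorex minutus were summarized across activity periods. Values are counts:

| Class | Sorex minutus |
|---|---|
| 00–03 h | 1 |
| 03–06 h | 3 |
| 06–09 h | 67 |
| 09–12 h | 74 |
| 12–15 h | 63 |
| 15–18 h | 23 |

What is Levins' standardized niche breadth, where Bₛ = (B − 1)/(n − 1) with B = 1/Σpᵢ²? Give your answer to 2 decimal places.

Proportions for Sorex minutus (n=231): 1/231=0.0043, 3/231=0.0130, 67/231=0.2900, 74/231=0.3203, 63/231=0.2727, 23/231=0.0996
Σpᵢ² = 0.0043² + 0.0130² + 0.2900² + 0.3203² + 0.2727² + 0.0996² = 0.000018 + 0.000169 + 0.084100 + 0.102592 + 0.074365 + 0.009920 = 0.271164
B = 1 / 0.271164 = 3.6878
Bₛ = (B − 1)/(n − 1) = (3.6878 − 1)/(6 − 1) = 2.6878/5 = 0.5376

0.54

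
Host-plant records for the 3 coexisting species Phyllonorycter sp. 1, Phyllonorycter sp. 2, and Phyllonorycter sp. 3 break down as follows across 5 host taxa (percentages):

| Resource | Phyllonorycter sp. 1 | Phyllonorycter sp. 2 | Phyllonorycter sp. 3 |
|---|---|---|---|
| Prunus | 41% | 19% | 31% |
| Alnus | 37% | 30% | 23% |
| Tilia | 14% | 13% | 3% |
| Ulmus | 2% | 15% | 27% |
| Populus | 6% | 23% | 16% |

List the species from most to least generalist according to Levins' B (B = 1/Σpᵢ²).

Phyllonorycter sp. 2 > Phyllonorycter sp. 3 > Phyllonorycter sp. 1

Convert percentages to proportions (divide by 100).
Σp_1ᵢ² = 0.41² + 0.37² + 0.14² + 0.02² + 0.06² = 0.1681 + 0.1369 + 0.0196 + 0.0004 + 0.0036 = 0.3286
B_1 = 1 / 0.3286 = 3.0432
Σp_2ᵢ² = 0.19² + 0.30² + 0.13² + 0.15² + 0.23² = 0.0361 + 0.0900 + 0.0169 + 0.0225 + 0.0529 = 0.2184
B_2 = 1 / 0.2184 = 4.5788
Σp_3ᵢ² = 0.31² + 0.23² + 0.03² + 0.27² + 0.16² = 0.0961 + 0.0529 + 0.0009 + 0.0729 + 0.0256 = 0.2484
B_3 = 1 / 0.2484 = 4.0258
Ranking by B (broadest → narrowest): Phyllonorycter sp. 2 (4.58) > Phyllonorycter sp. 3 (4.03) > Phyllonorycter sp. 1 (3.04)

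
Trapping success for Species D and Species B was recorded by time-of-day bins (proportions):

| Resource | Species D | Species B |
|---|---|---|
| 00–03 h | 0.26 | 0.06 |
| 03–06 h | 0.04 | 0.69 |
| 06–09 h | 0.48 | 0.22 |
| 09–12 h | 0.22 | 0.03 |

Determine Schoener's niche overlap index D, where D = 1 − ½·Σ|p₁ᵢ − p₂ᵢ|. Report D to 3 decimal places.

Σ|p₁ᵢ − p₂ᵢ| = 0.20 + 0.65 + 0.26 + 0.19 = 1.30
D = 1 − ½ × 1.30 = 1 − 0.650 = 0.35000

0.350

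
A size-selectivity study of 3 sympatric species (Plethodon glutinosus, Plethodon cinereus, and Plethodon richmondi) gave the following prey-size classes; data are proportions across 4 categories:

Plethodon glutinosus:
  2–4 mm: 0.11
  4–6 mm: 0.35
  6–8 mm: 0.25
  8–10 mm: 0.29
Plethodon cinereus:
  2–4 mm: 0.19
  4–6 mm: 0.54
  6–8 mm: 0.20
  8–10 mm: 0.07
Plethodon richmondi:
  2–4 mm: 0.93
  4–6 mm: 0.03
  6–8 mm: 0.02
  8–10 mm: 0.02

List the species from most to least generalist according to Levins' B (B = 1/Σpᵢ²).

Plethodon glutinosus > Plethodon cinereus > Plethodon richmondi

Σp_glutᵢ² = 0.11² + 0.35² + 0.25² + 0.29² = 0.0121 + 0.1225 + 0.0625 + 0.0841 = 0.2812
B_glut = 1 / 0.2812 = 3.5562
Σp_cineᵢ² = 0.19² + 0.54² + 0.20² + 0.07² = 0.0361 + 0.2916 + 0.0400 + 0.0049 = 0.3726
B_cine = 1 / 0.3726 = 2.6838
Σp_richᵢ² = 0.93² + 0.03² + 0.02² + 0.02² = 0.8649 + 0.0009 + 0.0004 + 0.0004 = 0.8666
B_rich = 1 / 0.8666 = 1.1539
Ranking by B (broadest → narrowest): Plethodon glutinosus (3.56) > Plethodon cinereus (2.68) > Plethodon richmondi (1.15)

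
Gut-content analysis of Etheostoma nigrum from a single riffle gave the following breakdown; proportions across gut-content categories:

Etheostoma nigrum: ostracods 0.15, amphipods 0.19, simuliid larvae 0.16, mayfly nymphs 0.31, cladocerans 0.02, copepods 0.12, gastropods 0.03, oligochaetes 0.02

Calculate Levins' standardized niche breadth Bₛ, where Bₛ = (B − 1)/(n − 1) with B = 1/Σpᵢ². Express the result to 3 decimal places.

0.585

Σpᵢ² = 0.15² + 0.19² + 0.16² + 0.31² + 0.02² + 0.12² + 0.03² + 0.02² = 0.0225 + 0.0361 + 0.0256 + 0.0961 + 0.0004 + 0.0144 + 0.0009 + 0.0004 = 0.1964
B = 1 / 0.1964 = 5.09165
Bₛ = (B − 1)/(n − 1) = (5.09165 − 1)/(8 − 1) = 4.09165/7 = 0.58452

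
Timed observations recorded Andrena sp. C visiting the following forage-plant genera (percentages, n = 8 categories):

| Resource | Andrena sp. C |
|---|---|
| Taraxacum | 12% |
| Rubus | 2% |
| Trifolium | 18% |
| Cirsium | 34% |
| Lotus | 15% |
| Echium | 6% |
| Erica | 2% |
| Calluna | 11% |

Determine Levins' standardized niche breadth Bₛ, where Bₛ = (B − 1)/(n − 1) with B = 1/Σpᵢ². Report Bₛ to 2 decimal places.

Convert percentages to proportions (divide by 100).
Σpᵢ² = 0.12² + 0.02² + 0.18² + 0.34² + 0.15² + 0.06² + 0.02² + 0.11² = 0.0144 + 0.0004 + 0.0324 + 0.1156 + 0.0225 + 0.0036 + 0.0004 + 0.0121 = 0.2014
B = 1 / 0.2014 = 4.9652
Bₛ = (B − 1)/(n − 1) = (4.9652 − 1)/(8 − 1) = 3.9652/7 = 0.5665

0.57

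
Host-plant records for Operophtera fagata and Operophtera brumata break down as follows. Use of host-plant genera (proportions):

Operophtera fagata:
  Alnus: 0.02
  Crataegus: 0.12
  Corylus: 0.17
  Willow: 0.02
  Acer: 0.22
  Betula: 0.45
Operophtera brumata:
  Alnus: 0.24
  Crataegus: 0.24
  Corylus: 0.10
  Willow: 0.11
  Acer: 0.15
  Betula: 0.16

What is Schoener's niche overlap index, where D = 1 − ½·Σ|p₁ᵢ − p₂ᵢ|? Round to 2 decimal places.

0.57

Σ|p₁ᵢ − p₂ᵢ| = 0.22 + 0.12 + 0.07 + 0.09 + 0.07 + 0.29 = 0.86
D = 1 − ½ × 0.86 = 1 − 0.430 = 0.5700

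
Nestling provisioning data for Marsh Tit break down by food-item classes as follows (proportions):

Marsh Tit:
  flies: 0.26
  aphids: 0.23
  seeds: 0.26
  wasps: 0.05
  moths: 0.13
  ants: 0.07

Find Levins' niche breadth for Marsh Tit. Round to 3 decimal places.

Σpᵢ² = 0.26² + 0.23² + 0.26² + 0.05² + 0.13² + 0.07² = 0.0676 + 0.0529 + 0.0676 + 0.0025 + 0.0169 + 0.0049 = 0.2124
B = 1 / 0.2124 = 4.70810

4.708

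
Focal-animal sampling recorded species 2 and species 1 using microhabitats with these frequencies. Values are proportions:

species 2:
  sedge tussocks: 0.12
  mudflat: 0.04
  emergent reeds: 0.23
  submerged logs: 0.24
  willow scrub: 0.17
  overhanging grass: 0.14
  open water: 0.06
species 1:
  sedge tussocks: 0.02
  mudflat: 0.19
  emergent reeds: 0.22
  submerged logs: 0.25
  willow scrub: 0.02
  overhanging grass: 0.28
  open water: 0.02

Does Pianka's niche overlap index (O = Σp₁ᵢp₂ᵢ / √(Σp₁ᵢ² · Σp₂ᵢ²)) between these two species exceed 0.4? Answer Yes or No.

Yes

Σ p₁ᵢp₂ᵢ = 0.0024 + 0.0076 + 0.0506 + 0.0600 + 0.0034 + 0.0392 + 0.0012 = 0.1644
Σp_1ᵢ² = 0.12² + 0.04² + 0.23² + 0.24² + 0.17² + 0.14² + 0.06² = 0.0144 + 0.0016 + 0.0529 + 0.0576 + 0.0289 + 0.0196 + 0.0036 = 0.1786
Σp_2ᵢ² = 0.02² + 0.19² + 0.22² + 0.25² + 0.02² + 0.28² + 0.02² = 0.0004 + 0.0361 + 0.0484 + 0.0625 + 0.0004 + 0.0784 + 0.0004 = 0.2266
O = 0.1644 / √(0.1786 × 0.2266) = 0.1644 / 0.20117 = 0.8172
O = 0.8172 > 0.4 → Yes.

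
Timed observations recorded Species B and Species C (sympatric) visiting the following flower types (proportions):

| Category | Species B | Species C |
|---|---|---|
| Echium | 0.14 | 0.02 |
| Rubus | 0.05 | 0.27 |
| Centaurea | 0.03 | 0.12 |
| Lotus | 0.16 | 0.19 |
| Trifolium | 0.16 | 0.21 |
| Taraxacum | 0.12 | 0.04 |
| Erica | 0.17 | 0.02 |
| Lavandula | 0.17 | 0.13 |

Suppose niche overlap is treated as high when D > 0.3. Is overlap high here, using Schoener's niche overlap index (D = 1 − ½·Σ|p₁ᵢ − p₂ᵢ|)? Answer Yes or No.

Yes

Σ|p₁ᵢ − p₂ᵢ| = 0.12 + 0.22 + 0.09 + 0.03 + 0.05 + 0.08 + 0.15 + 0.04 = 0.78
D = 1 − ½ × 0.78 = 1 − 0.390 = 0.6100
D = 0.6100 > 0.3 → Yes.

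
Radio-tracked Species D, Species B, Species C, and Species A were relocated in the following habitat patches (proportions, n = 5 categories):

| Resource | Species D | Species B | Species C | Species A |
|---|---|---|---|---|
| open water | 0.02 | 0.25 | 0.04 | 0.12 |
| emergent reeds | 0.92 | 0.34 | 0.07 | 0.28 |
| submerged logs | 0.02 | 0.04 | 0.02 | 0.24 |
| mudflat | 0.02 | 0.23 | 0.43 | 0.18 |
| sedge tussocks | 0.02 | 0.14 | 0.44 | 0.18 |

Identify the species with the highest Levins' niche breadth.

Species A

Σp_Dᵢ² = 0.02² + 0.92² + 0.02² + 0.02² + 0.02² = 0.0004 + 0.8464 + 0.0004 + 0.0004 + 0.0004 = 0.8480
B_D = 1 / 0.8480 = 1.1792
Σp_Bᵢ² = 0.25² + 0.34² + 0.04² + 0.23² + 0.14² = 0.0625 + 0.1156 + 0.0016 + 0.0529 + 0.0196 = 0.2522
B_B = 1 / 0.2522 = 3.9651
Σp_Cᵢ² = 0.04² + 0.07² + 0.02² + 0.43² + 0.44² = 0.0016 + 0.0049 + 0.0004 + 0.1849 + 0.1936 = 0.3854
B_C = 1 / 0.3854 = 2.5947
Σp_Aᵢ² = 0.12² + 0.28² + 0.24² + 0.18² + 0.18² = 0.0144 + 0.0784 + 0.0576 + 0.0324 + 0.0324 = 0.2152
B_A = 1 / 0.2152 = 4.6468
Highest B → broadest niche (most generalist): Species A (B = 4.65).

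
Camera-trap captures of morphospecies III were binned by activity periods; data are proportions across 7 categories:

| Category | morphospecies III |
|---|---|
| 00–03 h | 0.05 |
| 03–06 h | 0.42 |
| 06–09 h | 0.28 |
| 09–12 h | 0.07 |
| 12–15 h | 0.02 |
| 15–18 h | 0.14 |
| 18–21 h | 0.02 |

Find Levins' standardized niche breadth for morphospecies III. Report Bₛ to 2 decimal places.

0.42

Σpᵢ² = 0.05² + 0.42² + 0.28² + 0.07² + 0.02² + 0.14² + 0.02² = 0.0025 + 0.1764 + 0.0784 + 0.0049 + 0.0004 + 0.0196 + 0.0004 = 0.2826
B = 1 / 0.2826 = 3.5386
Bₛ = (B − 1)/(n − 1) = (3.5386 − 1)/(7 − 1) = 2.5386/6 = 0.4231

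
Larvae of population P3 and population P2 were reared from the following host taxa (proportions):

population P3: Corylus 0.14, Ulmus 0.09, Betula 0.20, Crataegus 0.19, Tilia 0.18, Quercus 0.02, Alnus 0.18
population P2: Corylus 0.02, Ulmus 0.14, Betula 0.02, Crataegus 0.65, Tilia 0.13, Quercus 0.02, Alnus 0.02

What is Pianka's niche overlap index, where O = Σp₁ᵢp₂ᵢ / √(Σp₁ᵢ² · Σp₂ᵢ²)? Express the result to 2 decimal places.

Σ p₁ᵢp₂ᵢ = 0.0028 + 0.0126 + 0.0040 + 0.1235 + 0.0234 + 0.0004 + 0.0036 = 0.1703
Σp_1ᵢ² = 0.14² + 0.09² + 0.20² + 0.19² + 0.18² + 0.02² + 0.18² = 0.0196 + 0.0081 + 0.0400 + 0.0361 + 0.0324 + 0.0004 + 0.0324 = 0.1690
Σp_2ᵢ² = 0.02² + 0.14² + 0.02² + 0.65² + 0.13² + 0.02² + 0.02² = 0.0004 + 0.0196 + 0.0004 + 0.4225 + 0.0169 + 0.0004 + 0.0004 = 0.4606
O = 0.1703 / √(0.1690 × 0.4606) = 0.1703 / 0.27900 = 0.6104

0.61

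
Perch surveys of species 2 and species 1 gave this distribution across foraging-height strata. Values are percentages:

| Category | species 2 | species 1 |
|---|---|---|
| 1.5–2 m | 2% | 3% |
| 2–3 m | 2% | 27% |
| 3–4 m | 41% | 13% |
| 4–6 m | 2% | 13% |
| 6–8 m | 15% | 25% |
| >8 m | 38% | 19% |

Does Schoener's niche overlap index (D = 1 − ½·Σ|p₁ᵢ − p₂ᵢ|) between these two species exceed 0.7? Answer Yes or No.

No

Convert percentages to proportions (divide by 100).
Σ|p₁ᵢ − p₂ᵢ| = 0.01 + 0.25 + 0.28 + 0.11 + 0.10 + 0.19 = 0.94
D = 1 − ½ × 0.94 = 1 − 0.470 = 0.5300
D = 0.5300 < 0.7 → No.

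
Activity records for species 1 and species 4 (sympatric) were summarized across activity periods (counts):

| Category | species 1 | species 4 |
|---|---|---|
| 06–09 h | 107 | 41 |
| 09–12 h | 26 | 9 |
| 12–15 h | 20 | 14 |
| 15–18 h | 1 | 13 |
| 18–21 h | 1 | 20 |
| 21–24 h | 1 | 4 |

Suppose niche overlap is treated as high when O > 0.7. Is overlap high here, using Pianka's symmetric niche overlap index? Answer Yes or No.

Yes

Proportions for species 1 (n=156): 107/156=0.6859, 26/156=0.1667, 20/156=0.1282, 1/156=0.0064, 1/156=0.0064, 1/156=0.0064
Proportions for species 4 (n=101): 41/101=0.4059, 9/101=0.0891, 14/101=0.1386, 13/101=0.1287, 20/101=0.1980, 4/101=0.0396
Σ p₁ᵢp₂ᵢ = 0.278407 + 0.014853 + 0.017769 + 0.000824 + 0.001267 + 0.000253 = 0.313373
Σp_1ᵢ² = 0.6859² + 0.1667² + 0.1282² + 0.0064² + 0.0064² + 0.0064² = 0.470459 + 0.027789 + 0.016435 + 0.000041 + 0.000041 + 0.000041 = 0.514806
Σp_2ᵢ² = 0.4059² + 0.0891² + 0.1386² + 0.1287² + 0.1980² + 0.0396² = 0.164755 + 0.007939 + 0.019210 + 0.016564 + 0.039204 + 0.001568 = 0.249240
O = 0.313373 / √(0.514806 × 0.249240) = 0.313373 / 0.3582042 = 0.8748
O = 0.8748 > 0.7 → Yes.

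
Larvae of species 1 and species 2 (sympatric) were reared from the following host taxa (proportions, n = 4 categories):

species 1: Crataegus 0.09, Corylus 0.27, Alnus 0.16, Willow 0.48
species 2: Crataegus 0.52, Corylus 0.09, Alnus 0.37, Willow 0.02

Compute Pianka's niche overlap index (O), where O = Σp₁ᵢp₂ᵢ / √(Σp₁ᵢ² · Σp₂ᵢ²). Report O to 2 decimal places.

Σ p₁ᵢp₂ᵢ = 0.0468 + 0.0243 + 0.0592 + 0.0096 = 0.1399
Σp_1ᵢ² = 0.09² + 0.27² + 0.16² + 0.48² = 0.0081 + 0.0729 + 0.0256 + 0.2304 = 0.3370
Σp_2ᵢ² = 0.52² + 0.09² + 0.37² + 0.02² = 0.2704 + 0.0081 + 0.1369 + 0.0004 = 0.4158
O = 0.1399 / √(0.3370 × 0.4158) = 0.1399 / 0.37433 = 0.3737

0.37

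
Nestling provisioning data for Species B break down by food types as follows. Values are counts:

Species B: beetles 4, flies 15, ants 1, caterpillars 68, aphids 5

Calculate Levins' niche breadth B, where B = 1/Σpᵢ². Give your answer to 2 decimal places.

Proportions for Species B (n=93): 4/93=0.0430, 15/93=0.1613, 1/93=0.0108, 68/93=0.7312, 5/93=0.0538
Σpᵢ² = 0.0430² + 0.1613² + 0.0108² + 0.7312² + 0.0538² = 0.001849 + 0.026018 + 0.000117 + 0.534653 + 0.002894 = 0.565531
B = 1 / 0.565531 = 1.7682

1.77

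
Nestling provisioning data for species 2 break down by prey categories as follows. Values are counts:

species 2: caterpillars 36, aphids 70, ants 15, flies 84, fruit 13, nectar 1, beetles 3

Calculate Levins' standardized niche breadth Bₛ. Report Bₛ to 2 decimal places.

0.43

Proportions for species 2 (n=222): 36/222=0.1622, 70/222=0.3153, 15/222=0.0676, 84/222=0.3784, 13/222=0.0586, 1/222=0.0045, 3/222=0.0135
Σpᵢ² = 0.1622² + 0.3153² + 0.0676² + 0.3784² + 0.0586² + 0.0045² + 0.0135² = 0.026309 + 0.099414 + 0.004570 + 0.143187 + 0.003434 + 0.000020 + 0.000182 = 0.277116
B = 1 / 0.277116 = 3.6086
Bₛ = (B − 1)/(n − 1) = (3.6086 − 1)/(7 − 1) = 2.6086/6 = 0.4348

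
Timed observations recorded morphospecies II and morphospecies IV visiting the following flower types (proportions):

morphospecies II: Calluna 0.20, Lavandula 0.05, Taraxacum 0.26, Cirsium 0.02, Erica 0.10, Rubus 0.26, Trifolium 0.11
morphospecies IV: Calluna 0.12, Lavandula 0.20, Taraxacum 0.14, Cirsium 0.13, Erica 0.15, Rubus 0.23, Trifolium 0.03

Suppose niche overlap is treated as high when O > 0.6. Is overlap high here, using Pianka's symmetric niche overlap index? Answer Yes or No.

Σ p₁ᵢp₂ᵢ = 0.0240 + 0.0100 + 0.0364 + 0.0026 + 0.0150 + 0.0598 + 0.0033 = 0.1511
Σp_1ᵢ² = 0.20² + 0.05² + 0.26² + 0.02² + 0.10² + 0.26² + 0.11² = 0.0400 + 0.0025 + 0.0676 + 0.0004 + 0.0100 + 0.0676 + 0.0121 = 0.2002
Σp_2ᵢ² = 0.12² + 0.20² + 0.14² + 0.13² + 0.15² + 0.23² + 0.03² = 0.0144 + 0.0400 + 0.0196 + 0.0169 + 0.0225 + 0.0529 + 0.0009 = 0.1672
O = 0.1511 / √(0.2002 × 0.1672) = 0.1511 / 0.18296 = 0.8259
O = 0.8259 > 0.6 → Yes.

Yes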